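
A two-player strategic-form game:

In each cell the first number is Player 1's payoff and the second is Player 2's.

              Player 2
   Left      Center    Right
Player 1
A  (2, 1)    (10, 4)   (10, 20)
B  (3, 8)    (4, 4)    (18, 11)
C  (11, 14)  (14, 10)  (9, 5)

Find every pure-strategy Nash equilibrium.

Check each profile: it is a Nash equilibrium iff no player can strictly gain by switching unilaterally.
(A, Left): Player 1 can switch to B (2 → 3). Not NE.
(A, Center): Player 1 can switch to C (10 → 14). Not NE.
(A, Right): Player 1 can switch to B (10 → 18). Not NE.
(B, Left): Player 1 can switch to C (3 → 11). Not NE.
(B, Center): Player 1 can switch to A (4 → 10). Not NE.
(B, Right): Player 1 gets 18, best alternative 10; Player 2 gets 11, best alternative 8. No profitable deviation — NE.
(C, Left): Player 1 gets 11, best alternative 3; Player 2 gets 14, best alternative 10. No profitable deviation — NE.
(C, Center): Player 2 can switch to Left (10 → 14). Not NE.
(C, Right): Player 1 can switch to A (9 → 10). Not NE.

Pure-strategy Nash equilibria: (B, Right), (C, Left)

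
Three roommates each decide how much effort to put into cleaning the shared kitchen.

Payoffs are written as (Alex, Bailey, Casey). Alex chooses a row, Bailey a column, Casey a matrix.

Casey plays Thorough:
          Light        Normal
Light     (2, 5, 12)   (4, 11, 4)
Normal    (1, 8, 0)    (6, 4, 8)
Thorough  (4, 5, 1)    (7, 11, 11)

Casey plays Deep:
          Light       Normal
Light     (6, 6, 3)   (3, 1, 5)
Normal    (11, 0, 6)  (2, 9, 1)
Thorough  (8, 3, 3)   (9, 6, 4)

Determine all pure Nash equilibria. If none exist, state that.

(Thorough, Normal, Thorough)

For each player, find the best response to each opponent profile; mutual best responses are the pure NE.
Alex against (Light, Thorough): payoffs 2, 1, 4 → best response Thorough.
Alex against (Light, Deep): payoffs 6, 11, 8 → best response Normal.
Alex against (Normal, Thorough): payoffs 4, 6, 7 → best response Thorough.
Alex against (Normal, Deep): payoffs 3, 2, 9 → best response Thorough.
Bailey against (Light, Thorough): payoffs 5, 11 → best response Normal.
Bailey against (Light, Deep): payoffs 6, 1 → best response Light.
Bailey against (Normal, Thorough): payoffs 8, 4 → best response Light.
Bailey against (Normal, Deep): payoffs 0, 9 → best response Normal.
Bailey against (Thorough, Thorough): payoffs 5, 11 → best response Normal.
Bailey against (Thorough, Deep): payoffs 3, 6 → best response Normal.
Casey against (Light, Light): payoffs 12, 3 → best response Thorough.
Casey against (Light, Normal): payoffs 4, 5 → best response Deep.
Casey against (Normal, Light): payoffs 0, 6 → best response Deep.
Casey against (Normal, Normal): payoffs 8, 1 → best response Thorough.
Casey against (Thorough, Light): payoffs 1, 3 → best response Deep.
Casey against (Thorough, Normal): payoffs 11, 4 → best response Thorough.
Mutual best responses: (Thorough, Normal, Thorough).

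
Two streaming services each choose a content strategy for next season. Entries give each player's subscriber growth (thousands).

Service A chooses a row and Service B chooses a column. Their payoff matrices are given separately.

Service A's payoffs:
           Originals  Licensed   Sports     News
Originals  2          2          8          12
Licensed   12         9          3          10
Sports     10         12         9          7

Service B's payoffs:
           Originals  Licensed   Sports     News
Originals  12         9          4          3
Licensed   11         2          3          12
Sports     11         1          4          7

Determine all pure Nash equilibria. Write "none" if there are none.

No pure-strategy Nash equilibrium.

Mark each player's best response to every combination of opponents' strategies; a profile where every player is best-responding is a pure Nash equilibrium.
Service A against Originals: payoffs 2, 12, 10 → best response Licensed.
Service A against Licensed: payoffs 2, 9, 12 → best response Sports.
Service A against Sports: payoffs 8, 3, 9 → best response Sports.
Service A against News: payoffs 12, 10, 7 → best response Originals.
Service B against Originals: payoffs 12, 9, 4, 3 → best response Originals.
Service B against Licensed: payoffs 11, 2, 3, 12 → best response News.
Service B against Sports: payoffs 11, 1, 4, 7 → best response Originals.
No profile is a mutual best response for all players.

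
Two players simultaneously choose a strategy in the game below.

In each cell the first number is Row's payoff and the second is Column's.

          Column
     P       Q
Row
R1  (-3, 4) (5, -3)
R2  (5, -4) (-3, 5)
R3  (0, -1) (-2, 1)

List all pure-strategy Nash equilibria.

There is no pure-strategy Nash equilibrium.

Row against P: payoffs -3, 5, 0 → best response R2.
Row against Q: payoffs 5, -3, -2 → best response R1.
Column against R1: payoffs 4, -3 → best response P.
Column against R2: payoffs -4, 5 → best response Q.
Column against R3: payoffs -1, 1 → best response Q.
No profile is a mutual best response for all players.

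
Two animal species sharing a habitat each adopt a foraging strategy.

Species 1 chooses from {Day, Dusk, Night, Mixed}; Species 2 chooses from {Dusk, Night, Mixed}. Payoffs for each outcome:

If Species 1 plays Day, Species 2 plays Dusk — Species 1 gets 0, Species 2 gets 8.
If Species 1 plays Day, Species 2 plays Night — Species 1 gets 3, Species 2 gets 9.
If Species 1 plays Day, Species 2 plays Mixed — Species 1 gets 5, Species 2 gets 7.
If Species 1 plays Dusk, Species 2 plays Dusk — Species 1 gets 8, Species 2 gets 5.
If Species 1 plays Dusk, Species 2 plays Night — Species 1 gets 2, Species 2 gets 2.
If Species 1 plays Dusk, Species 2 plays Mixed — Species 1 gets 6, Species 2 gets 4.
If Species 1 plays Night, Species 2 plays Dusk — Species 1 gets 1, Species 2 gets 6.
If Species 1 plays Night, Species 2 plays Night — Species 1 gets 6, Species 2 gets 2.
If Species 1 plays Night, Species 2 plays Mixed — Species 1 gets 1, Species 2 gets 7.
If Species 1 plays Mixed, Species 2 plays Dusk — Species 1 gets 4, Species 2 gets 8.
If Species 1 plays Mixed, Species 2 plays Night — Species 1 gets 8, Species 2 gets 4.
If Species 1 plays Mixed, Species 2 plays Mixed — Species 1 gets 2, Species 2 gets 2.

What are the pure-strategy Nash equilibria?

The unique pure-strategy Nash equilibrium is (Dusk, Dusk).

For each strategy profile, look for a profitable unilateral deviation.
(Day, Dusk): Species 1 can switch to Dusk (0 → 8). Not NE.
(Day, Night): Species 1 can switch to Night (3 → 6). Not NE.
(Day, Mixed): Species 1 can switch to Dusk (5 → 6). Not NE.
(Dusk, Dusk): Species 1 gets 8, best alternative 4; Species 2 gets 5, best alternative 4. No profitable deviation — NE.
(Dusk, Night): Species 1 can switch to Day (2 → 3). Not NE.
(Dusk, Mixed): Species 2 can switch to Dusk (4 → 5). Not NE.
(Night, Dusk): Species 1 can switch to Dusk (1 → 8). Not NE.
(The remaining 5 profiles each have a profitable deviation by the same check.)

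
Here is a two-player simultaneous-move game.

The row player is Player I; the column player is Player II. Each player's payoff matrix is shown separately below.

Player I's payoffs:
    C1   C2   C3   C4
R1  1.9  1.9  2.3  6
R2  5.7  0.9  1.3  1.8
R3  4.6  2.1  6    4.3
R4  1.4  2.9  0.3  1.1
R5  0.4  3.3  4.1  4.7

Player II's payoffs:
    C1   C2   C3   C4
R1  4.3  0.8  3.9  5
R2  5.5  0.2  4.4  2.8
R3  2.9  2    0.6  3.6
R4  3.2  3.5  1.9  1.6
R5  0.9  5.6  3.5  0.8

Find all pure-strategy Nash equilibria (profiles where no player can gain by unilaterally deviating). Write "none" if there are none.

Pure-strategy Nash equilibria: (R1, C4), (R2, C1), (R5, C2)

Player I against C1: payoffs 1.9, 5.7, 4.6, 1.4, 0.4 → best response R2.
Player I against C2: payoffs 1.9, 0.9, 2.1, 2.9, 3.3 → best response R5.
Player I against C3: payoffs 2.3, 1.3, 6, 0.3, 4.1 → best response R3.
Player I against C4: payoffs 6, 1.8, 4.3, 1.1, 4.7 → best response R1.
Player II against R1: payoffs 4.3, 0.8, 3.9, 5 → best response C4.
Player II against R2: payoffs 5.5, 0.2, 4.4, 2.8 → best response C1.
Player II against R3: payoffs 2.9, 2, 0.6, 3.6 → best response C4.
Player II against R4: payoffs 3.2, 3.5, 1.9, 1.6 → best response C2.
Player II against R5: payoffs 0.9, 5.6, 3.5, 0.8 → best response C2.
Mutual best responses: (R1, C4); (R2, C1); (R5, C2).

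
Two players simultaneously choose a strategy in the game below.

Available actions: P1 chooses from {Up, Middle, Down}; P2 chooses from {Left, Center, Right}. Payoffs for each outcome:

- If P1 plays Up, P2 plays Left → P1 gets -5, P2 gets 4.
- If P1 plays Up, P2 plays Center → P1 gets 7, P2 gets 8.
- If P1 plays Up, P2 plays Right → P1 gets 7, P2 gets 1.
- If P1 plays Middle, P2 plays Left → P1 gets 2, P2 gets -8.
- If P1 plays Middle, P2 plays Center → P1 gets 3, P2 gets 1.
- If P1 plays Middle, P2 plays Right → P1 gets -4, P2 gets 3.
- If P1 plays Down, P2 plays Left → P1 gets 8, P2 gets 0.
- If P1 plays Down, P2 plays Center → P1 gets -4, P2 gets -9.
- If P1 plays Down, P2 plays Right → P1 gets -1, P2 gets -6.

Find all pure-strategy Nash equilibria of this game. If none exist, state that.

Pure-strategy Nash equilibria: (Up, Center); (Down, Left)

For each player, find the best response to each opponent profile; mutual best responses are the pure NE.
P1 against Left: payoffs -5, 2, 8 → best response Down.
P1 against Center: payoffs 7, 3, -4 → best response Up.
P1 against Right: payoffs 7, -4, -1 → best response Up.
P2 against Up: payoffs 4, 8, 1 → best response Center.
P2 against Middle: payoffs -8, 1, 3 → best response Right.
P2 against Down: payoffs 0, -9, -6 → best response Left.
Mutual best responses: (Up, Center); (Down, Left).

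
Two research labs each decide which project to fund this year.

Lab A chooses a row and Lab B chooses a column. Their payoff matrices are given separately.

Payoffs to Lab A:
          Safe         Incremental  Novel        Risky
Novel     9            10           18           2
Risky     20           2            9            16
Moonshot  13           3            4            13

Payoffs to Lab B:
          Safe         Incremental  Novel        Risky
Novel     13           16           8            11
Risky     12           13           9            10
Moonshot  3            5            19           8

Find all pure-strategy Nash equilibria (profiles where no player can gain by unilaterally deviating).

Pure NE: (Novel, Incremental)

(Novel, Safe): Lab A can switch to Risky (9 → 20). Not NE.
(Novel, Incremental): Lab A gets 10, best alternative 3; Lab B gets 16, best alternative 13. No profitable deviation — NE.
(Novel, Novel): Lab B can switch to Safe (8 → 13). Not NE.
(Novel, Risky): Lab A can switch to Risky (2 → 16). Not NE.
(Risky, Safe): Lab B can switch to Incremental (12 → 13). Not NE.
(Risky, Incremental): Lab A can switch to Novel (2 → 10). Not NE.
(Risky, Novel): Lab A can switch to Novel (9 → 18). Not NE.
(The remaining 5 profiles each have a profitable deviation by the same check.)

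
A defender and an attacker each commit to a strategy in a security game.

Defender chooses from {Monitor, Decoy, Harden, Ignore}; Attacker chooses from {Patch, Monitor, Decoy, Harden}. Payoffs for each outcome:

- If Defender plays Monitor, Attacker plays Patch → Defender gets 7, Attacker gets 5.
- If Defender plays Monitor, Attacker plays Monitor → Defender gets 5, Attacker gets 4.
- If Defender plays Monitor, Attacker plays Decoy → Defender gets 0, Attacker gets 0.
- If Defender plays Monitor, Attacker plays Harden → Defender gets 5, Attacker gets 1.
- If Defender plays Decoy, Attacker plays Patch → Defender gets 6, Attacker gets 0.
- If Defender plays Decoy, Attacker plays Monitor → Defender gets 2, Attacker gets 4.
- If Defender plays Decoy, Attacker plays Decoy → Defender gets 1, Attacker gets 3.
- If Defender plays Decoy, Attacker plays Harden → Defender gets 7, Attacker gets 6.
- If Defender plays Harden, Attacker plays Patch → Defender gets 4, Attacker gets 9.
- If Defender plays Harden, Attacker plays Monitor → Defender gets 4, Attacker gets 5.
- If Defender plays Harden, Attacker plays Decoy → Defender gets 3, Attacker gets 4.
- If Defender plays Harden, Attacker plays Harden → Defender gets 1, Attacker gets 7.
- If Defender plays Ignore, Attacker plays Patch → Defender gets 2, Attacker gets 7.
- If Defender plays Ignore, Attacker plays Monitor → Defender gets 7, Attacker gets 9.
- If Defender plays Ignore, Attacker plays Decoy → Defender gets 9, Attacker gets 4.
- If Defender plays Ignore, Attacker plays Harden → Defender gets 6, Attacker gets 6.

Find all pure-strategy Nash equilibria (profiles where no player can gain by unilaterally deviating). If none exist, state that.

The pure Nash equilibria are (Monitor, Patch), (Decoy, Harden), (Ignore, Monitor).

Defender against Patch: payoffs 7, 6, 4, 2 → best response Monitor.
Defender against Monitor: payoffs 5, 2, 4, 7 → best response Ignore.
Defender against Decoy: payoffs 0, 1, 3, 9 → best response Ignore.
Defender against Harden: payoffs 5, 7, 1, 6 → best response Decoy.
Attacker against Monitor: payoffs 5, 4, 0, 1 → best response Patch.
Attacker against Decoy: payoffs 0, 4, 3, 6 → best response Harden.
Attacker against Harden: payoffs 9, 5, 4, 7 → best response Patch.
Attacker against Ignore: payoffs 7, 9, 4, 6 → best response Monitor.
Mutual best responses: (Monitor, Patch); (Decoy, Harden); (Ignore, Monitor).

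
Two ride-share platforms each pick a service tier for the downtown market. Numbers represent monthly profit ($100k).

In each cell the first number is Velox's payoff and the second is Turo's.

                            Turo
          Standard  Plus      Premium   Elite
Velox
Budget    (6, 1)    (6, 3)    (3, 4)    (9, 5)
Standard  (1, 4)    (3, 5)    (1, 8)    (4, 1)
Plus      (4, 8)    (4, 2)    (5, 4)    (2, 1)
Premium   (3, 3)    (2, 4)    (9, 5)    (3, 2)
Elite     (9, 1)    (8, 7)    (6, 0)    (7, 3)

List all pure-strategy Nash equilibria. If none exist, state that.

For each player, find the best response to each opponent profile; mutual best responses are the pure NE.
Velox against Standard: payoffs 6, 1, 4, 3, 9 → best response Elite.
Velox against Plus: payoffs 6, 3, 4, 2, 8 → best response Elite.
Velox against Premium: payoffs 3, 1, 5, 9, 6 → best response Premium.
Velox against Elite: payoffs 9, 4, 2, 3, 7 → best response Budget.
Turo against Budget: payoffs 1, 3, 4, 5 → best response Elite.
Turo against Standard: payoffs 4, 5, 8, 1 → best response Premium.
Turo against Plus: payoffs 8, 2, 4, 1 → best response Standard.
Turo against Premium: payoffs 3, 4, 5, 2 → best response Premium.
Turo against Elite: payoffs 1, 7, 0, 3 → best response Plus.
Mutual best responses: (Budget, Elite); (Premium, Premium); (Elite, Plus).

The pure Nash equilibria are (Budget, Elite) and (Premium, Premium) and (Elite, Plus).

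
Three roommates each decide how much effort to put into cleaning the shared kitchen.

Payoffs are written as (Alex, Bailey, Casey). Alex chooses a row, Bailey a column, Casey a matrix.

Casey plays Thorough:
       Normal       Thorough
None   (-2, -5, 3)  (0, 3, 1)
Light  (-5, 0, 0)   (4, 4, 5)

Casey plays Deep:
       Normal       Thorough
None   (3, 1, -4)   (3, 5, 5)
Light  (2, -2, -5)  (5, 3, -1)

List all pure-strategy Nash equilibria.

(Light, Thorough, Thorough)

(None, Normal, Thorough): Bailey can switch to Thorough (-5 → 3). Not NE.
(None, Normal, Deep): Bailey can switch to Thorough (1 → 5). Not NE.
(None, Thorough, Thorough): Alex can switch to Light (0 → 4). Not NE.
(None, Thorough, Deep): Alex can switch to Light (3 → 5). Not NE.
(Light, Normal, Thorough): Alex can switch to None (-5 → -2). Not NE.
(Light, Normal, Deep): Alex can switch to None (2 → 3). Not NE.
(Light, Thorough, Thorough): Alex gets 4, best alternative 0; Bailey gets 4, best alternative 0; Casey gets 5, best alternative -1. No profitable deviation — NE.
(The remaining 1 profile has a profitable deviation by the same check.)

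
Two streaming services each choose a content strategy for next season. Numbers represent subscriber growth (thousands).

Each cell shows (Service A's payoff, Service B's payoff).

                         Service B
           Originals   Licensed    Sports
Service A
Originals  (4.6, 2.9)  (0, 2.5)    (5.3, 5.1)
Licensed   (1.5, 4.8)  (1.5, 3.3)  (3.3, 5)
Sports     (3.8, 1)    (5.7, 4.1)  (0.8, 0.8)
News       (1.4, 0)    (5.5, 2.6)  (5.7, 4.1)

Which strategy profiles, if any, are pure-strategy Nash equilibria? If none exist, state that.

(Originals, Originals): Service B can switch to Sports (2.9 → 5.1). Not NE.
(Originals, Licensed): Service A can switch to Licensed (0 → 1.5). Not NE.
(Originals, Sports): Service A can switch to News (5.3 → 5.7). Not NE.
(Licensed, Originals): Service A can switch to Originals (1.5 → 4.6). Not NE.
(Licensed, Licensed): Service A can switch to Sports (1.5 → 5.7). Not NE.
(Licensed, Sports): Service A can switch to Originals (3.3 → 5.3). Not NE.
(Sports, Originals): Service A can switch to Originals (3.8 → 4.6). Not NE.
(Sports, Licensed): Service A gets 5.7, best alternative 5.5; Service B gets 4.1, best alternative 1. No profitable deviation — NE.
(Sports, Sports): Service A can switch to Originals (0.8 → 5.3). Not NE.
(News, Originals): Service A can switch to Originals (1.4 → 4.6). Not NE.
(News, Licensed): Service A can switch to Sports (5.5 → 5.7). Not NE.
(News, Sports): Service A gets 5.7, best alternative 5.3; Service B gets 4.1, best alternative 2.6. No profitable deviation — NE.

(Sports, Licensed), (News, Sports)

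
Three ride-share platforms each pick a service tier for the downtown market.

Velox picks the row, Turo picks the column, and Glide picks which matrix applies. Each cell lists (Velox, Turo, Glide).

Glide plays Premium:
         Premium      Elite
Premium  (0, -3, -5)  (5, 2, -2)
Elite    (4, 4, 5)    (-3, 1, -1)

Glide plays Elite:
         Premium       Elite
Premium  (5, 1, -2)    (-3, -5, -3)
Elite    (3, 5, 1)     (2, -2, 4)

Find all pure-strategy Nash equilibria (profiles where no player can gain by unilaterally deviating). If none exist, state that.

For each player, find the best response to each opponent profile; mutual best responses are the pure NE.
Velox against (Premium, Premium): payoffs 0, 4 → best response Elite.
Velox against (Premium, Elite): payoffs 5, 3 → best response Premium.
Velox against (Elite, Premium): payoffs 5, -3 → best response Premium.
Velox against (Elite, Elite): payoffs -3, 2 → best response Elite.
Turo against (Premium, Premium): payoffs -3, 2 → best response Elite.
Turo against (Premium, Elite): payoffs 1, -5 → best response Premium.
Turo against (Elite, Premium): payoffs 4, 1 → best response Premium.
Turo against (Elite, Elite): payoffs 5, -2 → best response Premium.
Glide against (Premium, Premium): payoffs -5, -2 → best response Elite.
Glide against (Premium, Elite): payoffs -2, -3 → best response Premium.
Glide against (Elite, Premium): payoffs 5, 1 → best response Premium.
Glide against (Elite, Elite): payoffs -1, 4 → best response Elite.
Mutual best responses: (Premium, Premium, Elite); (Premium, Elite, Premium); (Elite, Premium, Premium).

The pure Nash equilibria are (Premium, Premium, Elite), (Premium, Elite, Premium), (Elite, Premium, Premium).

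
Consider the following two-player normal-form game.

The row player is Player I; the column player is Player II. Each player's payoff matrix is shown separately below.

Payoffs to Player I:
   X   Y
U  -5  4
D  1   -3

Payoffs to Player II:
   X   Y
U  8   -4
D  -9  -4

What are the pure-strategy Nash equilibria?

There is no pure-strategy Nash equilibrium.

Player I against X: payoffs -5, 1 → best response D.
Player I against Y: payoffs 4, -3 → best response U.
Player II against U: payoffs 8, -4 → best response X.
Player II against D: payoffs -9, -4 → best response Y.
No profile is a mutual best response for all players.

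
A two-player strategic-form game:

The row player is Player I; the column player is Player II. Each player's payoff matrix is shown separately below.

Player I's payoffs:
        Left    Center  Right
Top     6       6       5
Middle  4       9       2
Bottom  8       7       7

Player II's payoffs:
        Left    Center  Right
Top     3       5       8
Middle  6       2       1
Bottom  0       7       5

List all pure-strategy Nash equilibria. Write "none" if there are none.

none

Player I against Left: payoffs 6, 4, 8 → best response Bottom.
Player I against Center: payoffs 6, 9, 7 → best response Middle.
Player I against Right: payoffs 5, 2, 7 → best response Bottom.
Player II against Top: payoffs 3, 5, 8 → best response Right.
Player II against Middle: payoffs 6, 2, 1 → best response Left.
Player II against Bottom: payoffs 0, 7, 5 → best response Center.
No profile is a mutual best response for all players.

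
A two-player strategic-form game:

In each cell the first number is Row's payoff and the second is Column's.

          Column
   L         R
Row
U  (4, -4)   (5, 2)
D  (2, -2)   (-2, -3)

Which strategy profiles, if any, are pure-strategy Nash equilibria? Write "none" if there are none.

The unique pure-strategy Nash equilibrium is (U, R).

Check each profile: it is a Nash equilibrium iff no player can strictly gain by switching unilaterally.
(U, L): Column can switch to R (-4 → 2). Not NE.
(U, R): Row gets 5, best alternative -2; Column gets 2, best alternative -4. No profitable deviation — NE.
(D, L): Row can switch to U (2 → 4). Not NE.
(D, R): Row can switch to U (-2 → 5). Not NE.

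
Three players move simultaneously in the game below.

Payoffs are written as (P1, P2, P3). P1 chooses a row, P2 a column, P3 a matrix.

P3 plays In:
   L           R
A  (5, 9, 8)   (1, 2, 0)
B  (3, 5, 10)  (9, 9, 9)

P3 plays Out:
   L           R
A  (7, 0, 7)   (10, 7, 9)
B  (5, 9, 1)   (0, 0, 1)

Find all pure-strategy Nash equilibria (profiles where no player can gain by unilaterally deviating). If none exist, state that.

The pure Nash equilibria are (A, L, In) and (A, R, Out) and (B, R, In).

Mark each player's best response to every combination of opponents' strategies; a profile where every player is best-responding is a pure Nash equilibrium.
P1 against (L, In): payoffs 5, 3 → best response A.
P1 against (L, Out): payoffs 7, 5 → best response A.
P1 against (R, In): payoffs 1, 9 → best response B.
P1 against (R, Out): payoffs 10, 0 → best response A.
P2 against (A, In): payoffs 9, 2 → best response L.
P2 against (A, Out): payoffs 0, 7 → best response R.
P2 against (B, In): payoffs 5, 9 → best response R.
P2 against (B, Out): payoffs 9, 0 → best response L.
P3 against (A, L): payoffs 8, 7 → best response In.
P3 against (A, R): payoffs 0, 9 → best response Out.
P3 against (B, L): payoffs 10, 1 → best response In.
P3 against (B, R): payoffs 9, 1 → best response In.
Mutual best responses: (A, L, In); (A, R, Out); (B, R, In).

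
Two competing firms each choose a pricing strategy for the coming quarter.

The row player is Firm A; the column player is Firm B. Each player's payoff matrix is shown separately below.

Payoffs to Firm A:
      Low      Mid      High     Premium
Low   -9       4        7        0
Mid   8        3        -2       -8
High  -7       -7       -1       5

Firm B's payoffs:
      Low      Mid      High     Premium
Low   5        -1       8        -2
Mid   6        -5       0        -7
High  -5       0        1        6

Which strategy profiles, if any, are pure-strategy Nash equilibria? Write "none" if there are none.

(Low, High), (Mid, Low), (High, Premium)

Check each profile: it is a Nash equilibrium iff no player can strictly gain by switching unilaterally.
(Low, Low): Firm A can switch to Mid (-9 → 8). Not NE.
(Low, Mid): Firm B can switch to Low (-1 → 5). Not NE.
(Low, High): Firm A gets 7, best alternative -1; Firm B gets 8, best alternative 5. No profitable deviation — NE.
(Low, Premium): Firm A can switch to High (0 → 5). Not NE.
(Mid, Low): Firm A gets 8, best alternative -7; Firm B gets 6, best alternative 0. No profitable deviation — NE.
(Mid, Mid): Firm A can switch to Low (3 → 4). Not NE.
(Mid, High): Firm A can switch to Low (-2 → 7). Not NE.
(Mid, Premium): Firm A can switch to Low (-8 → 0). Not NE.
(High, Low): Firm A can switch to Mid (-7 → 8). Not NE.
(High, Mid): Firm A can switch to Low (-7 → 4). Not NE.
(High, Premium): Firm A gets 5, best alternative 0; Firm B gets 6, best alternative 1. No profitable deviation — NE.
(The remaining 1 profile has a profitable deviation by the same check.)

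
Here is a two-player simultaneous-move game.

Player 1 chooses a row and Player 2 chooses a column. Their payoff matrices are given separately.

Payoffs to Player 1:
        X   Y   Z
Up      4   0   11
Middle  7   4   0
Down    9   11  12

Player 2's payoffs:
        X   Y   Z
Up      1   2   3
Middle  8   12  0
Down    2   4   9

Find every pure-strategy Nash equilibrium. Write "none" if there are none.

Pure NE: (Down, Z)

Check each profile: it is a Nash equilibrium iff no player can strictly gain by switching unilaterally.
(Up, X): Player 1 can switch to Middle (4 → 7). Not NE.
(Up, Y): Player 1 can switch to Middle (0 → 4). Not NE.
(Up, Z): Player 1 can switch to Down (11 → 12). Not NE.
(Middle, X): Player 1 can switch to Down (7 → 9). Not NE.
(Middle, Y): Player 1 can switch to Down (4 → 11). Not NE.
(Middle, Z): Player 1 can switch to Up (0 → 11). Not NE.
(Down, X): Player 2 can switch to Y (2 → 4). Not NE.
(Down, Y): Player 2 can switch to Z (4 → 9). Not NE.
(Down, Z): Player 1 gets 12, best alternative 11; Player 2 gets 9, best alternative 4. No profitable deviation — NE.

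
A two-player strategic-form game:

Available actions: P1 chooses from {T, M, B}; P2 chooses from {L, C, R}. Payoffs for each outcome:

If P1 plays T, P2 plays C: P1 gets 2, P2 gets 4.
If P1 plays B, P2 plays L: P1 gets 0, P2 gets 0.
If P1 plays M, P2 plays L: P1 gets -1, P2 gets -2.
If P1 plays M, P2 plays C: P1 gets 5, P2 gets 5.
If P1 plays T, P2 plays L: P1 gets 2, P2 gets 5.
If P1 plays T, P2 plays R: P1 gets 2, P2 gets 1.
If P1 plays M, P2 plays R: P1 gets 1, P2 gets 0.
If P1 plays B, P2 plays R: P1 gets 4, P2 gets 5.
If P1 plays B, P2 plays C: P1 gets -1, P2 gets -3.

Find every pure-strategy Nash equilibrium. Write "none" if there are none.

(T, L): P1 gets 2, best alternative 0; P2 gets 5, best alternative 4. No profitable deviation — NE.
(T, C): P1 can switch to M (2 → 5). Not NE.
(T, R): P1 can switch to B (2 → 4). Not NE.
(M, L): P1 can switch to T (-1 → 2). Not NE.
(M, C): P1 gets 5, best alternative 2; P2 gets 5, best alternative 0. No profitable deviation — NE.
(M, R): P1 can switch to T (1 → 2). Not NE.
(B, L): P1 can switch to T (0 → 2). Not NE.
(B, C): P1 can switch to T (-1 → 2). Not NE.
(B, R): P1 gets 4, best alternative 2; P2 gets 5, best alternative 0. No profitable deviation — NE.

Pure-strategy Nash equilibria: (T, L); (M, C); (B, R)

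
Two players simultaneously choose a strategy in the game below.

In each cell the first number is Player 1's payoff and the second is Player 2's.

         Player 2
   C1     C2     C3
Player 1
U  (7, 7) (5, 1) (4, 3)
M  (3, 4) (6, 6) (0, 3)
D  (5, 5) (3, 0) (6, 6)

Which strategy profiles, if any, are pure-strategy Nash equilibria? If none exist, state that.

For each strategy profile, look for a profitable unilateral deviation.
(U, C1): Player 1 gets 7, best alternative 5; Player 2 gets 7, best alternative 3. No profitable deviation — NE.
(U, C2): Player 1 can switch to M (5 → 6). Not NE.
(U, C3): Player 1 can switch to D (4 → 6). Not NE.
(M, C1): Player 1 can switch to U (3 → 7). Not NE.
(M, C2): Player 1 gets 6, best alternative 5; Player 2 gets 6, best alternative 4. No profitable deviation — NE.
(M, C3): Player 1 can switch to U (0 → 4). Not NE.
(D, C1): Player 1 can switch to U (5 → 7). Not NE.
(D, C2): Player 1 can switch to U (3 → 5). Not NE.
(D, C3): Player 1 gets 6, best alternative 4; Player 2 gets 6, best alternative 5. No profitable deviation — NE.

Pure-strategy Nash equilibria: (U, C1) and (M, C2) and (D, C3)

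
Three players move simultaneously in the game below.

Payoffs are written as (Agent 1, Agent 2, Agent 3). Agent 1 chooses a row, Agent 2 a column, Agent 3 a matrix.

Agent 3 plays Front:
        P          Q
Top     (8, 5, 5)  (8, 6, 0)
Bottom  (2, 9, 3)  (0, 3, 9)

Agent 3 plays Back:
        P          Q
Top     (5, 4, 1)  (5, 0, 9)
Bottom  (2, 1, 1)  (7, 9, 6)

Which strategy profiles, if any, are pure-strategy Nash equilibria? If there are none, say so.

Mark each player's best response to every combination of opponents' strategies; a profile where every player is best-responding is a pure Nash equilibrium.
Agent 1 against (P, Front): payoffs 8, 2 → best response Top.
Agent 1 against (P, Back): payoffs 5, 2 → best response Top.
Agent 1 against (Q, Front): payoffs 8, 0 → best response Top.
Agent 1 against (Q, Back): payoffs 5, 7 → best response Bottom.
Agent 2 against (Top, Front): payoffs 5, 6 → best response Q.
Agent 2 against (Top, Back): payoffs 4, 0 → best response P.
Agent 2 against (Bottom, Front): payoffs 9, 3 → best response P.
Agent 2 against (Bottom, Back): payoffs 1, 9 → best response Q.
Agent 3 against (Top, P): payoffs 5, 1 → best response Front.
Agent 3 against (Top, Q): payoffs 0, 9 → best response Back.
Agent 3 against (Bottom, P): payoffs 3, 1 → best response Front.
Agent 3 against (Bottom, Q): payoffs 9, 6 → best response Front.
No profile is a mutual best response for all players.

This game has no pure Nash equilibrium.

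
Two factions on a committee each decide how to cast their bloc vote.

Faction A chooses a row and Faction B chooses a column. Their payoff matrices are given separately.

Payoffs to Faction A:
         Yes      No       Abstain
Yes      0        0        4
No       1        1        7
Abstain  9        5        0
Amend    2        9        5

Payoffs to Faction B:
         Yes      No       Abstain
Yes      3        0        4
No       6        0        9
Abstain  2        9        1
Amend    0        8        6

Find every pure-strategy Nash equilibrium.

The pure Nash equilibria are (No, Abstain), (Amend, No).

(Yes, Yes): Faction A can switch to No (0 → 1). Not NE.
(Yes, No): Faction A can switch to No (0 → 1). Not NE.
(Yes, Abstain): Faction A can switch to No (4 → 7). Not NE.
(No, Yes): Faction A can switch to Abstain (1 → 9). Not NE.
(No, No): Faction A can switch to Abstain (1 → 5). Not NE.
(No, Abstain): Faction A gets 7, best alternative 5; Faction B gets 9, best alternative 6. No profitable deviation — NE.
(Abstain, Yes): Faction B can switch to No (2 → 9). Not NE.
(Abstain, No): Faction A can switch to Amend (5 → 9). Not NE.
(Abstain, Abstain): Faction A can switch to Yes (0 → 4). Not NE.
(Amend, Yes): Faction A can switch to Abstain (2 → 9). Not NE.
(Amend, No): Faction A gets 9, best alternative 5; Faction B gets 8, best alternative 6. No profitable deviation — NE.
(Amend, Abstain): Faction A can switch to No (5 → 7). Not NE.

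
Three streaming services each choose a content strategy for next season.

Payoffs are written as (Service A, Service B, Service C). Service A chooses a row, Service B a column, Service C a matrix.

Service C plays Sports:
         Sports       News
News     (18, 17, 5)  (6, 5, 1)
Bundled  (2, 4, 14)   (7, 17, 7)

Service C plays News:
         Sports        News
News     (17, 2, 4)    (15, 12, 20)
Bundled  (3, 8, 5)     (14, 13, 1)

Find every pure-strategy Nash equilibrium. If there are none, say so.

Service A against (Sports, Sports): payoffs 18, 2 → best response News.
Service A against (Sports, News): payoffs 17, 3 → best response News.
Service A against (News, Sports): payoffs 6, 7 → best response Bundled.
Service A against (News, News): payoffs 15, 14 → best response News.
Service B against (News, Sports): payoffs 17, 5 → best response Sports.
Service B against (News, News): payoffs 2, 12 → best response News.
Service B against (Bundled, Sports): payoffs 4, 17 → best response News.
Service B against (Bundled, News): payoffs 8, 13 → best response News.
Service C against (News, Sports): payoffs 5, 4 → best response Sports.
Service C against (News, News): payoffs 1, 20 → best response News.
Service C against (Bundled, Sports): payoffs 14, 5 → best response Sports.
Service C against (Bundled, News): payoffs 7, 1 → best response Sports.
Mutual best responses: (News, Sports, Sports); (News, News, News); (Bundled, News, Sports).

The pure Nash equilibria are (News, Sports, Sports); (News, News, News); (Bundled, News, Sports).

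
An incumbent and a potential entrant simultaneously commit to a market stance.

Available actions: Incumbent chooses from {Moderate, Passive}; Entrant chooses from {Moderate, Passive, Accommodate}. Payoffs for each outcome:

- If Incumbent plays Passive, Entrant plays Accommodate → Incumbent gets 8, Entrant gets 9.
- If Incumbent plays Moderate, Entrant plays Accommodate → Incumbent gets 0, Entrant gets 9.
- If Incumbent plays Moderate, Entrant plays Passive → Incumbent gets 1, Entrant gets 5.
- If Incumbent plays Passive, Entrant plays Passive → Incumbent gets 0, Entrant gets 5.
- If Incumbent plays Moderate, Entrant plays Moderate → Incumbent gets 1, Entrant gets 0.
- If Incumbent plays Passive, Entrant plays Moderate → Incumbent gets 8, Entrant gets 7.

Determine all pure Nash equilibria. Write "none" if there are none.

Incumbent against Moderate: payoffs 1, 8 → best response Passive.
Incumbent against Passive: payoffs 1, 0 → best response Moderate.
Incumbent against Accommodate: payoffs 0, 8 → best response Passive.
Entrant against Moderate: payoffs 0, 5, 9 → best response Accommodate.
Entrant against Passive: payoffs 7, 5, 9 → best response Accommodate.
Mutual best responses: (Passive, Accommodate).

Pure NE: (Passive, Accommodate)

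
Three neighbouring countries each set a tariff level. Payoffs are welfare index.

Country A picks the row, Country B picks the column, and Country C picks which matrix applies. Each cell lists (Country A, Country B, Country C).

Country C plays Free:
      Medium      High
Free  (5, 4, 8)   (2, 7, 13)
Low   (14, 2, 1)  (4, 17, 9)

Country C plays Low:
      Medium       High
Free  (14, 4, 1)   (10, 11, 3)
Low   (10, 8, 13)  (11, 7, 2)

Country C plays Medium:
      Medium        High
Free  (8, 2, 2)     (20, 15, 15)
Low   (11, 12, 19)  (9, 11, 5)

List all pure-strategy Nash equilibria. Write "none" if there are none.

The pure Nash equilibria are (Free, High, Medium) and (Low, Medium, Medium) and (Low, High, Free).

Country A against (Medium, Free): payoffs 5, 14 → best response Low.
Country A against (Medium, Low): payoffs 14, 10 → best response Free.
Country A against (Medium, Medium): payoffs 8, 11 → best response Low.
Country A against (High, Free): payoffs 2, 4 → best response Low.
Country A against (High, Low): payoffs 10, 11 → best response Low.
Country A against (High, Medium): payoffs 20, 9 → best response Free.
Country B against (Free, Free): payoffs 4, 7 → best response High.
Country B against (Free, Low): payoffs 4, 11 → best response High.
Country B against (Free, Medium): payoffs 2, 15 → best response High.
Country B against (Low, Free): payoffs 2, 17 → best response High.
Country B against (Low, Low): payoffs 8, 7 → best response Medium.
Country B against (Low, Medium): payoffs 12, 11 → best response Medium.
Country C against (Free, Medium): payoffs 8, 1, 2 → best response Free.
Country C against (Free, High): payoffs 13, 3, 15 → best response Medium.
Country C against (Low, Medium): payoffs 1, 13, 19 → best response Medium.
Country C against (Low, High): payoffs 9, 2, 5 → best response Free.
Mutual best responses: (Free, High, Medium); (Low, Medium, Medium); (Low, High, Free).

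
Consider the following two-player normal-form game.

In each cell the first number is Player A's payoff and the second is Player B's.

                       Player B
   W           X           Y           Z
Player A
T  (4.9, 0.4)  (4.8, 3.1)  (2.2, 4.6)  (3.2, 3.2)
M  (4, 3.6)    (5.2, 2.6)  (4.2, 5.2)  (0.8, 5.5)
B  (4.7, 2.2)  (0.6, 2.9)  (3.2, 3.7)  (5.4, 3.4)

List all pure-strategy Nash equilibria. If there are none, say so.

There is no pure-strategy Nash equilibrium.

Mark each player's best response to every combination of opponents' strategies; a profile where every player is best-responding is a pure Nash equilibrium.
Player A against W: payoffs 4.9, 4, 4.7 → best response T.
Player A against X: payoffs 4.8, 5.2, 0.6 → best response M.
Player A against Y: payoffs 2.2, 4.2, 3.2 → best response M.
Player A against Z: payoffs 3.2, 0.8, 5.4 → best response B.
Player B against T: payoffs 0.4, 3.1, 4.6, 3.2 → best response Y.
Player B against M: payoffs 3.6, 2.6, 5.2, 5.5 → best response Z.
Player B against B: payoffs 2.2, 2.9, 3.7, 3.4 → best response Y.
No profile is a mutual best response for all players.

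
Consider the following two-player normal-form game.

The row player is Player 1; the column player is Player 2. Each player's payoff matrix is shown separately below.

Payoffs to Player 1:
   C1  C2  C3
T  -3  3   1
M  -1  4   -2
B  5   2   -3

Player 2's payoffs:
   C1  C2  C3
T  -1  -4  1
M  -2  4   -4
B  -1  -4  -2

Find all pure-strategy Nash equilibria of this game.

Pure-strategy Nash equilibria: (T, C3) and (M, C2) and (B, C1)

Check each profile: it is a Nash equilibrium iff no player can strictly gain by switching unilaterally.
(T, C1): Player 1 can switch to M (-3 → -1). Not NE.
(T, C2): Player 1 can switch to M (3 → 4). Not NE.
(T, C3): Player 1 gets 1, best alternative -2; Player 2 gets 1, best alternative -1. No profitable deviation — NE.
(M, C1): Player 1 can switch to B (-1 → 5). Not NE.
(M, C2): Player 1 gets 4, best alternative 3; Player 2 gets 4, best alternative -2. No profitable deviation — NE.
(M, C3): Player 1 can switch to T (-2 → 1). Not NE.
(B, C1): Player 1 gets 5, best alternative -1; Player 2 gets -1, best alternative -2. No profitable deviation — NE.
(B, C2): Player 1 can switch to T (2 → 3). Not NE.
(B, C3): Player 1 can switch to T (-3 → 1). Not NE.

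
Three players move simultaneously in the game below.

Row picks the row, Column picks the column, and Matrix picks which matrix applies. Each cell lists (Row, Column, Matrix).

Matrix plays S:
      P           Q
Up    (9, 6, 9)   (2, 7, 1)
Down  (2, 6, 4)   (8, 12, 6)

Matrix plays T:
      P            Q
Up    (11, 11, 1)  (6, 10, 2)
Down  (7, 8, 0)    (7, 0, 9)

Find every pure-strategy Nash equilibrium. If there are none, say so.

none

For each player, find the best response to each opponent profile; mutual best responses are the pure NE.
Row against (P, S): payoffs 9, 2 → best response Up.
Row against (P, T): payoffs 11, 7 → best response Up.
Row against (Q, S): payoffs 2, 8 → best response Down.
Row against (Q, T): payoffs 6, 7 → best response Down.
Column against (Up, S): payoffs 6, 7 → best response Q.
Column against (Up, T): payoffs 11, 10 → best response P.
Column against (Down, S): payoffs 6, 12 → best response Q.
Column against (Down, T): payoffs 8, 0 → best response P.
Matrix against (Up, P): payoffs 9, 1 → best response S.
Matrix against (Up, Q): payoffs 1, 2 → best response T.
Matrix against (Down, P): payoffs 4, 0 → best response S.
Matrix against (Down, Q): payoffs 6, 9 → best response T.
No profile is a mutual best response for all players.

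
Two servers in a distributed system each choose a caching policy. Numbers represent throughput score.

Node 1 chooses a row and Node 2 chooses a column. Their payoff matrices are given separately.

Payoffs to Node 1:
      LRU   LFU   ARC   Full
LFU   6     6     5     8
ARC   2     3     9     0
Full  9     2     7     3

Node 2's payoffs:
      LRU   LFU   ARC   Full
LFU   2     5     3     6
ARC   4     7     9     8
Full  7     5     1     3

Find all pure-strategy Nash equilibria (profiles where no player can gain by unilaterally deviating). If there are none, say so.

Check each profile: it is a Nash equilibrium iff no player can strictly gain by switching unilaterally.
(LFU, LRU): Node 1 can switch to Full (6 → 9). Not NE.
(LFU, LFU): Node 2 can switch to Full (5 → 6). Not NE.
(LFU, ARC): Node 1 can switch to ARC (5 → 9). Not NE.
(LFU, Full): Node 1 gets 8, best alternative 3; Node 2 gets 6, best alternative 5. No profitable deviation — NE.
(ARC, LRU): Node 1 can switch to LFU (2 → 6). Not NE.
(ARC, LFU): Node 1 can switch to LFU (3 → 6). Not NE.
(ARC, ARC): Node 1 gets 9, best alternative 7; Node 2 gets 9, best alternative 8. No profitable deviation — NE.
(ARC, Full): Node 1 can switch to LFU (0 → 8). Not NE.
(Full, LRU): Node 1 gets 9, best alternative 6; Node 2 gets 7, best alternative 5. No profitable deviation — NE.
(Full, LFU): Node 1 can switch to LFU (2 → 6). Not NE.
(Full, ARC): Node 1 can switch to ARC (7 → 9). Not NE.
(Full, Full): Node 1 can switch to LFU (3 → 8). Not NE.

The pure Nash equilibria are (LFU, Full) and (ARC, ARC) and (Full, LRU).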